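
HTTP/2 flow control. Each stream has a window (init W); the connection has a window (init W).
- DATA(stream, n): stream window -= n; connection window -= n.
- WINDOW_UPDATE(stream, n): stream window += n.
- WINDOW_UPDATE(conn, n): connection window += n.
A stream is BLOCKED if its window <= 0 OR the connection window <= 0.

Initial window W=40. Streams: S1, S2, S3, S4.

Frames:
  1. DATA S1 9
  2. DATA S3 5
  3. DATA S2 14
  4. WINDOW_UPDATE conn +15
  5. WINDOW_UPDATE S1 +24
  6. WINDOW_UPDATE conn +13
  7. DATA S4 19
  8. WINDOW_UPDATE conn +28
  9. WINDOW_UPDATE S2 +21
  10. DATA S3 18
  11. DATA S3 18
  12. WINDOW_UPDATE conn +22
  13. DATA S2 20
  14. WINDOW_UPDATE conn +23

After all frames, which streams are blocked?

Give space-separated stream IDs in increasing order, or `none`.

Answer: S3

Derivation:
Op 1: conn=31 S1=31 S2=40 S3=40 S4=40 blocked=[]
Op 2: conn=26 S1=31 S2=40 S3=35 S4=40 blocked=[]
Op 3: conn=12 S1=31 S2=26 S3=35 S4=40 blocked=[]
Op 4: conn=27 S1=31 S2=26 S3=35 S4=40 blocked=[]
Op 5: conn=27 S1=55 S2=26 S3=35 S4=40 blocked=[]
Op 6: conn=40 S1=55 S2=26 S3=35 S4=40 blocked=[]
Op 7: conn=21 S1=55 S2=26 S3=35 S4=21 blocked=[]
Op 8: conn=49 S1=55 S2=26 S3=35 S4=21 blocked=[]
Op 9: conn=49 S1=55 S2=47 S3=35 S4=21 blocked=[]
Op 10: conn=31 S1=55 S2=47 S3=17 S4=21 blocked=[]
Op 11: conn=13 S1=55 S2=47 S3=-1 S4=21 blocked=[3]
Op 12: conn=35 S1=55 S2=47 S3=-1 S4=21 blocked=[3]
Op 13: conn=15 S1=55 S2=27 S3=-1 S4=21 blocked=[3]
Op 14: conn=38 S1=55 S2=27 S3=-1 S4=21 blocked=[3]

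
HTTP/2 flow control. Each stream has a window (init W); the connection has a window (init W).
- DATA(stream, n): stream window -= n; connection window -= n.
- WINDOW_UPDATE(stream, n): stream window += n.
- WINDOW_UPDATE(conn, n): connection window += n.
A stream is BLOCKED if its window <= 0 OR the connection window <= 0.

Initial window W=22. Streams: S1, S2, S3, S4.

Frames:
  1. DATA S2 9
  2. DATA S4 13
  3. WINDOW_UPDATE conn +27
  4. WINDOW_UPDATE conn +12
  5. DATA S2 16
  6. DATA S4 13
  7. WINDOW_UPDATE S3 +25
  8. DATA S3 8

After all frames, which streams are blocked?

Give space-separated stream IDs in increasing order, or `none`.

Op 1: conn=13 S1=22 S2=13 S3=22 S4=22 blocked=[]
Op 2: conn=0 S1=22 S2=13 S3=22 S4=9 blocked=[1, 2, 3, 4]
Op 3: conn=27 S1=22 S2=13 S3=22 S4=9 blocked=[]
Op 4: conn=39 S1=22 S2=13 S3=22 S4=9 blocked=[]
Op 5: conn=23 S1=22 S2=-3 S3=22 S4=9 blocked=[2]
Op 6: conn=10 S1=22 S2=-3 S3=22 S4=-4 blocked=[2, 4]
Op 7: conn=10 S1=22 S2=-3 S3=47 S4=-4 blocked=[2, 4]
Op 8: conn=2 S1=22 S2=-3 S3=39 S4=-4 blocked=[2, 4]

Answer: S2 S4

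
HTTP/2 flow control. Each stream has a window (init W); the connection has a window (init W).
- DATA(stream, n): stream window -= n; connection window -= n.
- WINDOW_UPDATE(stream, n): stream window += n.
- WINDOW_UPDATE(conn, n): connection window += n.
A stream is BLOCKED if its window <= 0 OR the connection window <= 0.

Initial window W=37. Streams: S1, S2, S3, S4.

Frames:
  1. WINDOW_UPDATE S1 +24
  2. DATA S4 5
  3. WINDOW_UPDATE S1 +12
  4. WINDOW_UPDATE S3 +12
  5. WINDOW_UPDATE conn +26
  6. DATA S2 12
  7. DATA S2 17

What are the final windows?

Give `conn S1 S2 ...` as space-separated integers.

Op 1: conn=37 S1=61 S2=37 S3=37 S4=37 blocked=[]
Op 2: conn=32 S1=61 S2=37 S3=37 S4=32 blocked=[]
Op 3: conn=32 S1=73 S2=37 S3=37 S4=32 blocked=[]
Op 4: conn=32 S1=73 S2=37 S3=49 S4=32 blocked=[]
Op 5: conn=58 S1=73 S2=37 S3=49 S4=32 blocked=[]
Op 6: conn=46 S1=73 S2=25 S3=49 S4=32 blocked=[]
Op 7: conn=29 S1=73 S2=8 S3=49 S4=32 blocked=[]

Answer: 29 73 8 49 32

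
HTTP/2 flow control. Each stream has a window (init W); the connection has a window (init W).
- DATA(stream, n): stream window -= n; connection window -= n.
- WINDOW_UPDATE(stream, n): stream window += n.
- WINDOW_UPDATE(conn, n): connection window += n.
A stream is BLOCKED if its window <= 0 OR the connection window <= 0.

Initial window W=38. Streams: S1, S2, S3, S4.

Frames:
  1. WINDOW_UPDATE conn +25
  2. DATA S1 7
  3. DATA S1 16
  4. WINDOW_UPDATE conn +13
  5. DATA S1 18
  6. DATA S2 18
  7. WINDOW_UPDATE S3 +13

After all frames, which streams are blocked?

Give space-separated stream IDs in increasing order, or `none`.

Answer: S1

Derivation:
Op 1: conn=63 S1=38 S2=38 S3=38 S4=38 blocked=[]
Op 2: conn=56 S1=31 S2=38 S3=38 S4=38 blocked=[]
Op 3: conn=40 S1=15 S2=38 S3=38 S4=38 blocked=[]
Op 4: conn=53 S1=15 S2=38 S3=38 S4=38 blocked=[]
Op 5: conn=35 S1=-3 S2=38 S3=38 S4=38 blocked=[1]
Op 6: conn=17 S1=-3 S2=20 S3=38 S4=38 blocked=[1]
Op 7: conn=17 S1=-3 S2=20 S3=51 S4=38 blocked=[1]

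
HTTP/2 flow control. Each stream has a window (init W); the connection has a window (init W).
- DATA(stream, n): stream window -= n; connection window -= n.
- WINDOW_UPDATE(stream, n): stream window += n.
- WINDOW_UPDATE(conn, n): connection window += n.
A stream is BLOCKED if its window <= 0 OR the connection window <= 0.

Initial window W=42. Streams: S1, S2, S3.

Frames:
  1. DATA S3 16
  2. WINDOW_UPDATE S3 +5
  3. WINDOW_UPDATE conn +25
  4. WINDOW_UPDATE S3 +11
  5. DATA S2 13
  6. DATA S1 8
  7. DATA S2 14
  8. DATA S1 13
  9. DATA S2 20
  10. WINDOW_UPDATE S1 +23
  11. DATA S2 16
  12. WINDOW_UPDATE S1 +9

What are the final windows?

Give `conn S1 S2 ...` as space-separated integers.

Answer: -33 53 -21 42

Derivation:
Op 1: conn=26 S1=42 S2=42 S3=26 blocked=[]
Op 2: conn=26 S1=42 S2=42 S3=31 blocked=[]
Op 3: conn=51 S1=42 S2=42 S3=31 blocked=[]
Op 4: conn=51 S1=42 S2=42 S3=42 blocked=[]
Op 5: conn=38 S1=42 S2=29 S3=42 blocked=[]
Op 6: conn=30 S1=34 S2=29 S3=42 blocked=[]
Op 7: conn=16 S1=34 S2=15 S3=42 blocked=[]
Op 8: conn=3 S1=21 S2=15 S3=42 blocked=[]
Op 9: conn=-17 S1=21 S2=-5 S3=42 blocked=[1, 2, 3]
Op 10: conn=-17 S1=44 S2=-5 S3=42 blocked=[1, 2, 3]
Op 11: conn=-33 S1=44 S2=-21 S3=42 blocked=[1, 2, 3]
Op 12: conn=-33 S1=53 S2=-21 S3=42 blocked=[1, 2, 3]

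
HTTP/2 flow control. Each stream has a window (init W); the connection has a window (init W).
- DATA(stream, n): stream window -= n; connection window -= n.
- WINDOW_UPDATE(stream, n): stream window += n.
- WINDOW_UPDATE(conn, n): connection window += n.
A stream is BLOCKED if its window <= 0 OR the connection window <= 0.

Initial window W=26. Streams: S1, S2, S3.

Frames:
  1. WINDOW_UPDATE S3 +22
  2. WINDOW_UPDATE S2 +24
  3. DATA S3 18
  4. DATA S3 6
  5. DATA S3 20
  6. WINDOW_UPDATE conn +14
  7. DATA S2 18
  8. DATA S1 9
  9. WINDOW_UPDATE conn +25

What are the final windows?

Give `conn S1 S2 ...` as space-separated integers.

Answer: -6 17 32 4

Derivation:
Op 1: conn=26 S1=26 S2=26 S3=48 blocked=[]
Op 2: conn=26 S1=26 S2=50 S3=48 blocked=[]
Op 3: conn=8 S1=26 S2=50 S3=30 blocked=[]
Op 4: conn=2 S1=26 S2=50 S3=24 blocked=[]
Op 5: conn=-18 S1=26 S2=50 S3=4 blocked=[1, 2, 3]
Op 6: conn=-4 S1=26 S2=50 S3=4 blocked=[1, 2, 3]
Op 7: conn=-22 S1=26 S2=32 S3=4 blocked=[1, 2, 3]
Op 8: conn=-31 S1=17 S2=32 S3=4 blocked=[1, 2, 3]
Op 9: conn=-6 S1=17 S2=32 S3=4 blocked=[1, 2, 3]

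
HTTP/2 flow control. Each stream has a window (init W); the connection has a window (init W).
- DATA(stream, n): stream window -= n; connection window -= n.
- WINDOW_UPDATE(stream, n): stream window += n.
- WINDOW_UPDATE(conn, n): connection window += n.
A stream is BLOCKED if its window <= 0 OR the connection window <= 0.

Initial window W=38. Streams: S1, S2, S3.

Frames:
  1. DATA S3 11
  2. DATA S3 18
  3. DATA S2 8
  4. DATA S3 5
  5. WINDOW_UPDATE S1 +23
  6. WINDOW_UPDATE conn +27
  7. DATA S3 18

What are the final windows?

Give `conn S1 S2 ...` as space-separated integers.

Op 1: conn=27 S1=38 S2=38 S3=27 blocked=[]
Op 2: conn=9 S1=38 S2=38 S3=9 blocked=[]
Op 3: conn=1 S1=38 S2=30 S3=9 blocked=[]
Op 4: conn=-4 S1=38 S2=30 S3=4 blocked=[1, 2, 3]
Op 5: conn=-4 S1=61 S2=30 S3=4 blocked=[1, 2, 3]
Op 6: conn=23 S1=61 S2=30 S3=4 blocked=[]
Op 7: conn=5 S1=61 S2=30 S3=-14 blocked=[3]

Answer: 5 61 30 -14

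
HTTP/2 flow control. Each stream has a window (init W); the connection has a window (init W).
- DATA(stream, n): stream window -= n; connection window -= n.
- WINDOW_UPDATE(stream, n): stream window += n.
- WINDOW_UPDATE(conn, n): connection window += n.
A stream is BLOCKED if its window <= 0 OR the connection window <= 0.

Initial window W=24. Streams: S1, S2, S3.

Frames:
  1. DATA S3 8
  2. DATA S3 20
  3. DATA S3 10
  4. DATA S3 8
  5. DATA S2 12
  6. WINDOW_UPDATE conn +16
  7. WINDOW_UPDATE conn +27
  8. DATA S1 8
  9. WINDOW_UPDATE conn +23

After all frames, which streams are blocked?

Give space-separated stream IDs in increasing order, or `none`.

Op 1: conn=16 S1=24 S2=24 S3=16 blocked=[]
Op 2: conn=-4 S1=24 S2=24 S3=-4 blocked=[1, 2, 3]
Op 3: conn=-14 S1=24 S2=24 S3=-14 blocked=[1, 2, 3]
Op 4: conn=-22 S1=24 S2=24 S3=-22 blocked=[1, 2, 3]
Op 5: conn=-34 S1=24 S2=12 S3=-22 blocked=[1, 2, 3]
Op 6: conn=-18 S1=24 S2=12 S3=-22 blocked=[1, 2, 3]
Op 7: conn=9 S1=24 S2=12 S3=-22 blocked=[3]
Op 8: conn=1 S1=16 S2=12 S3=-22 blocked=[3]
Op 9: conn=24 S1=16 S2=12 S3=-22 blocked=[3]

Answer: S3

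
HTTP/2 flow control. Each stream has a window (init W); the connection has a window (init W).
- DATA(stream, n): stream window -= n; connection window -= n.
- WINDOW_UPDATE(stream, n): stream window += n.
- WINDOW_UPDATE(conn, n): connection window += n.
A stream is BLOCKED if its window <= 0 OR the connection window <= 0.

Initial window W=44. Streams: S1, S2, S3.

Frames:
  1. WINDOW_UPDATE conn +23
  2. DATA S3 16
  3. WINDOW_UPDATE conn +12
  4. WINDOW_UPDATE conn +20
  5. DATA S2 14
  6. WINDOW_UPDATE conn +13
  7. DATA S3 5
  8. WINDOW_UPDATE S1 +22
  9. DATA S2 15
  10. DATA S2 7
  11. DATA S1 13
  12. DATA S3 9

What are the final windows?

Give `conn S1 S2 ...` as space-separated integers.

Op 1: conn=67 S1=44 S2=44 S3=44 blocked=[]
Op 2: conn=51 S1=44 S2=44 S3=28 blocked=[]
Op 3: conn=63 S1=44 S2=44 S3=28 blocked=[]
Op 4: conn=83 S1=44 S2=44 S3=28 blocked=[]
Op 5: conn=69 S1=44 S2=30 S3=28 blocked=[]
Op 6: conn=82 S1=44 S2=30 S3=28 blocked=[]
Op 7: conn=77 S1=44 S2=30 S3=23 blocked=[]
Op 8: conn=77 S1=66 S2=30 S3=23 blocked=[]
Op 9: conn=62 S1=66 S2=15 S3=23 blocked=[]
Op 10: conn=55 S1=66 S2=8 S3=23 blocked=[]
Op 11: conn=42 S1=53 S2=8 S3=23 blocked=[]
Op 12: conn=33 S1=53 S2=8 S3=14 blocked=[]

Answer: 33 53 8 14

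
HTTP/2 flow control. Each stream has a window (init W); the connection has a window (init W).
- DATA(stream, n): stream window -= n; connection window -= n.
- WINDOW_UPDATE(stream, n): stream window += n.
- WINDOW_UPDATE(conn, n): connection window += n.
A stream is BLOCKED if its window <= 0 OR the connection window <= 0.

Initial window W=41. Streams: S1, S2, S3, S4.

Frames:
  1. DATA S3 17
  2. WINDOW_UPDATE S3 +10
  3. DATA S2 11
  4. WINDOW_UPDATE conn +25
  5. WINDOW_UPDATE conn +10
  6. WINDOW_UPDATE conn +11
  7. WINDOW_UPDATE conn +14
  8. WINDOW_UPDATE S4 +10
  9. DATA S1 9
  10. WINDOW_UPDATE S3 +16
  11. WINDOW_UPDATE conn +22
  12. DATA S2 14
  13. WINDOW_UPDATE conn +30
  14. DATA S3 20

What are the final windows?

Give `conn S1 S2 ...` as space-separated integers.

Answer: 82 32 16 30 51

Derivation:
Op 1: conn=24 S1=41 S2=41 S3=24 S4=41 blocked=[]
Op 2: conn=24 S1=41 S2=41 S3=34 S4=41 blocked=[]
Op 3: conn=13 S1=41 S2=30 S3=34 S4=41 blocked=[]
Op 4: conn=38 S1=41 S2=30 S3=34 S4=41 blocked=[]
Op 5: conn=48 S1=41 S2=30 S3=34 S4=41 blocked=[]
Op 6: conn=59 S1=41 S2=30 S3=34 S4=41 blocked=[]
Op 7: conn=73 S1=41 S2=30 S3=34 S4=41 blocked=[]
Op 8: conn=73 S1=41 S2=30 S3=34 S4=51 blocked=[]
Op 9: conn=64 S1=32 S2=30 S3=34 S4=51 blocked=[]
Op 10: conn=64 S1=32 S2=30 S3=50 S4=51 blocked=[]
Op 11: conn=86 S1=32 S2=30 S3=50 S4=51 blocked=[]
Op 12: conn=72 S1=32 S2=16 S3=50 S4=51 blocked=[]
Op 13: conn=102 S1=32 S2=16 S3=50 S4=51 blocked=[]
Op 14: conn=82 S1=32 S2=16 S3=30 S4=51 blocked=[]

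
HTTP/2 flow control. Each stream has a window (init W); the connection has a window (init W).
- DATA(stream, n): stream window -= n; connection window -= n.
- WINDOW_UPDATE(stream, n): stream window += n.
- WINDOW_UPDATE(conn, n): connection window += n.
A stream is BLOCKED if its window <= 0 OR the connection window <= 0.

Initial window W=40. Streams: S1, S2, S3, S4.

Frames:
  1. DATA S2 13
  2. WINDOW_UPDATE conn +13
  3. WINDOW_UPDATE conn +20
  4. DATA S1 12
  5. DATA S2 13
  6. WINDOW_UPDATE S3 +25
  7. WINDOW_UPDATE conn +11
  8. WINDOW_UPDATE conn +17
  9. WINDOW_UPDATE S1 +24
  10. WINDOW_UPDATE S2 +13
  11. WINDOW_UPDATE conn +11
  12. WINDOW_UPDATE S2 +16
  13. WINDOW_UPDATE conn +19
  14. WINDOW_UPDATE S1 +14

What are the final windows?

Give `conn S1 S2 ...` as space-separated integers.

Answer: 93 66 43 65 40

Derivation:
Op 1: conn=27 S1=40 S2=27 S3=40 S4=40 blocked=[]
Op 2: conn=40 S1=40 S2=27 S3=40 S4=40 blocked=[]
Op 3: conn=60 S1=40 S2=27 S3=40 S4=40 blocked=[]
Op 4: conn=48 S1=28 S2=27 S3=40 S4=40 blocked=[]
Op 5: conn=35 S1=28 S2=14 S3=40 S4=40 blocked=[]
Op 6: conn=35 S1=28 S2=14 S3=65 S4=40 blocked=[]
Op 7: conn=46 S1=28 S2=14 S3=65 S4=40 blocked=[]
Op 8: conn=63 S1=28 S2=14 S3=65 S4=40 blocked=[]
Op 9: conn=63 S1=52 S2=14 S3=65 S4=40 blocked=[]
Op 10: conn=63 S1=52 S2=27 S3=65 S4=40 blocked=[]
Op 11: conn=74 S1=52 S2=27 S3=65 S4=40 blocked=[]
Op 12: conn=74 S1=52 S2=43 S3=65 S4=40 blocked=[]
Op 13: conn=93 S1=52 S2=43 S3=65 S4=40 blocked=[]
Op 14: conn=93 S1=66 S2=43 S3=65 S4=40 blocked=[]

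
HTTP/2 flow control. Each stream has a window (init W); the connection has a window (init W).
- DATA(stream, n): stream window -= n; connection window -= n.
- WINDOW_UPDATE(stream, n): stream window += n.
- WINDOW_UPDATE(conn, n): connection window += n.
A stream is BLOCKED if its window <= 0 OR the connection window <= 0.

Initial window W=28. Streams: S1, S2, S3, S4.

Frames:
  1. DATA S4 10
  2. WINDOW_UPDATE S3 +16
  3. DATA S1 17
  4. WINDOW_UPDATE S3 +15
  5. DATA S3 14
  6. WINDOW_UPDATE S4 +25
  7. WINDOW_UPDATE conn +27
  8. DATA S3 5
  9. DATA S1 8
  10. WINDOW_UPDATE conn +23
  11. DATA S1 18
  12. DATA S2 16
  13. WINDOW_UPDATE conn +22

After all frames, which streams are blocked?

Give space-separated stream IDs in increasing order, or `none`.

Op 1: conn=18 S1=28 S2=28 S3=28 S4=18 blocked=[]
Op 2: conn=18 S1=28 S2=28 S3=44 S4=18 blocked=[]
Op 3: conn=1 S1=11 S2=28 S3=44 S4=18 blocked=[]
Op 4: conn=1 S1=11 S2=28 S3=59 S4=18 blocked=[]
Op 5: conn=-13 S1=11 S2=28 S3=45 S4=18 blocked=[1, 2, 3, 4]
Op 6: conn=-13 S1=11 S2=28 S3=45 S4=43 blocked=[1, 2, 3, 4]
Op 7: conn=14 S1=11 S2=28 S3=45 S4=43 blocked=[]
Op 8: conn=9 S1=11 S2=28 S3=40 S4=43 blocked=[]
Op 9: conn=1 S1=3 S2=28 S3=40 S4=43 blocked=[]
Op 10: conn=24 S1=3 S2=28 S3=40 S4=43 blocked=[]
Op 11: conn=6 S1=-15 S2=28 S3=40 S4=43 blocked=[1]
Op 12: conn=-10 S1=-15 S2=12 S3=40 S4=43 blocked=[1, 2, 3, 4]
Op 13: conn=12 S1=-15 S2=12 S3=40 S4=43 blocked=[1]

Answer: S1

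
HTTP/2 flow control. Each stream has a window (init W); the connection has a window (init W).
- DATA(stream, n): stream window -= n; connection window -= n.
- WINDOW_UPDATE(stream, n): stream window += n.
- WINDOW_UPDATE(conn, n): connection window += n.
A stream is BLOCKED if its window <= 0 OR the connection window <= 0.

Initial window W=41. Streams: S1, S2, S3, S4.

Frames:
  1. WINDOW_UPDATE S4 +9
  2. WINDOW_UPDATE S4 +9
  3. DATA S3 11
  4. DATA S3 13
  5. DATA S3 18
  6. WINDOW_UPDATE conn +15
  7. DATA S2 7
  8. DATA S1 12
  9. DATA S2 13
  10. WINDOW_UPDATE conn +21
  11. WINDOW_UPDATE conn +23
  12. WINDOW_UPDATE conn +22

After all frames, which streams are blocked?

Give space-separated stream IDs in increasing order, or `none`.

Answer: S3

Derivation:
Op 1: conn=41 S1=41 S2=41 S3=41 S4=50 blocked=[]
Op 2: conn=41 S1=41 S2=41 S3=41 S4=59 blocked=[]
Op 3: conn=30 S1=41 S2=41 S3=30 S4=59 blocked=[]
Op 4: conn=17 S1=41 S2=41 S3=17 S4=59 blocked=[]
Op 5: conn=-1 S1=41 S2=41 S3=-1 S4=59 blocked=[1, 2, 3, 4]
Op 6: conn=14 S1=41 S2=41 S3=-1 S4=59 blocked=[3]
Op 7: conn=7 S1=41 S2=34 S3=-1 S4=59 blocked=[3]
Op 8: conn=-5 S1=29 S2=34 S3=-1 S4=59 blocked=[1, 2, 3, 4]
Op 9: conn=-18 S1=29 S2=21 S3=-1 S4=59 blocked=[1, 2, 3, 4]
Op 10: conn=3 S1=29 S2=21 S3=-1 S4=59 blocked=[3]
Op 11: conn=26 S1=29 S2=21 S3=-1 S4=59 blocked=[3]
Op 12: conn=48 S1=29 S2=21 S3=-1 S4=59 blocked=[3]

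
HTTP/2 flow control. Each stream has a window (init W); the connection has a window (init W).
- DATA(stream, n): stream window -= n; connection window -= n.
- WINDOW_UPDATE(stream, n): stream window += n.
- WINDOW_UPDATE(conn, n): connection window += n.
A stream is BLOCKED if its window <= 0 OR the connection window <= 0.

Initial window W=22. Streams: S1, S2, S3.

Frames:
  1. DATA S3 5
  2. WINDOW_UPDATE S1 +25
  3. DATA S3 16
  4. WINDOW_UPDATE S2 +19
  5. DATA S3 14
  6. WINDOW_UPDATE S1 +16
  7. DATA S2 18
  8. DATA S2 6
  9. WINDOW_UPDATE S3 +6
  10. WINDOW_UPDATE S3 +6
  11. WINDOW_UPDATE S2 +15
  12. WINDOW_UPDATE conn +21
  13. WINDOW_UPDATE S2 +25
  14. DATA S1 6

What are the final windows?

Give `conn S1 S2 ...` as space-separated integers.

Op 1: conn=17 S1=22 S2=22 S3=17 blocked=[]
Op 2: conn=17 S1=47 S2=22 S3=17 blocked=[]
Op 3: conn=1 S1=47 S2=22 S3=1 blocked=[]
Op 4: conn=1 S1=47 S2=41 S3=1 blocked=[]
Op 5: conn=-13 S1=47 S2=41 S3=-13 blocked=[1, 2, 3]
Op 6: conn=-13 S1=63 S2=41 S3=-13 blocked=[1, 2, 3]
Op 7: conn=-31 S1=63 S2=23 S3=-13 blocked=[1, 2, 3]
Op 8: conn=-37 S1=63 S2=17 S3=-13 blocked=[1, 2, 3]
Op 9: conn=-37 S1=63 S2=17 S3=-7 blocked=[1, 2, 3]
Op 10: conn=-37 S1=63 S2=17 S3=-1 blocked=[1, 2, 3]
Op 11: conn=-37 S1=63 S2=32 S3=-1 blocked=[1, 2, 3]
Op 12: conn=-16 S1=63 S2=32 S3=-1 blocked=[1, 2, 3]
Op 13: conn=-16 S1=63 S2=57 S3=-1 blocked=[1, 2, 3]
Op 14: conn=-22 S1=57 S2=57 S3=-1 blocked=[1, 2, 3]

Answer: -22 57 57 -1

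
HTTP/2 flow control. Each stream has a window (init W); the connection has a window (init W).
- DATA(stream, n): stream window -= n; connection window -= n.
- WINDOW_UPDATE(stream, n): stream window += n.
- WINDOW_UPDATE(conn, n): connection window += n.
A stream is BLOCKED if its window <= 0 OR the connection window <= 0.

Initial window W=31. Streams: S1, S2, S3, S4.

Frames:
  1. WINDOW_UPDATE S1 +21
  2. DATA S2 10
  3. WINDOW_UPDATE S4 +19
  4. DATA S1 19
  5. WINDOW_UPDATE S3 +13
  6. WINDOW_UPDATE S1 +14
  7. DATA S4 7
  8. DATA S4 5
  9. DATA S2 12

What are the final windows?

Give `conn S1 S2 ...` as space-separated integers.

Answer: -22 47 9 44 38

Derivation:
Op 1: conn=31 S1=52 S2=31 S3=31 S4=31 blocked=[]
Op 2: conn=21 S1=52 S2=21 S3=31 S4=31 blocked=[]
Op 3: conn=21 S1=52 S2=21 S3=31 S4=50 blocked=[]
Op 4: conn=2 S1=33 S2=21 S3=31 S4=50 blocked=[]
Op 5: conn=2 S1=33 S2=21 S3=44 S4=50 blocked=[]
Op 6: conn=2 S1=47 S2=21 S3=44 S4=50 blocked=[]
Op 7: conn=-5 S1=47 S2=21 S3=44 S4=43 blocked=[1, 2, 3, 4]
Op 8: conn=-10 S1=47 S2=21 S3=44 S4=38 blocked=[1, 2, 3, 4]
Op 9: conn=-22 S1=47 S2=9 S3=44 S4=38 blocked=[1, 2, 3, 4]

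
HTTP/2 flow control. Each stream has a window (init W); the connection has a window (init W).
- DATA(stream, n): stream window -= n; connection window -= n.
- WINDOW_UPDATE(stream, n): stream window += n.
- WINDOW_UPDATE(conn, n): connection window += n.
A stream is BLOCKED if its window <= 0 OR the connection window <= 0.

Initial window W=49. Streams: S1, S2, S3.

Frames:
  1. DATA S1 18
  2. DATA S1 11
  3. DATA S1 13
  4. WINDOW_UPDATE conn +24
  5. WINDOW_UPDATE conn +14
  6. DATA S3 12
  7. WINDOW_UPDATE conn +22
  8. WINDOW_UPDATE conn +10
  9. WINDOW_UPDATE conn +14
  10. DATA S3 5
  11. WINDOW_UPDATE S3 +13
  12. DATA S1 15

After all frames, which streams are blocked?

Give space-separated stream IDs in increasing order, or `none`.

Answer: S1

Derivation:
Op 1: conn=31 S1=31 S2=49 S3=49 blocked=[]
Op 2: conn=20 S1=20 S2=49 S3=49 blocked=[]
Op 3: conn=7 S1=7 S2=49 S3=49 blocked=[]
Op 4: conn=31 S1=7 S2=49 S3=49 blocked=[]
Op 5: conn=45 S1=7 S2=49 S3=49 blocked=[]
Op 6: conn=33 S1=7 S2=49 S3=37 blocked=[]
Op 7: conn=55 S1=7 S2=49 S3=37 blocked=[]
Op 8: conn=65 S1=7 S2=49 S3=37 blocked=[]
Op 9: conn=79 S1=7 S2=49 S3=37 blocked=[]
Op 10: conn=74 S1=7 S2=49 S3=32 blocked=[]
Op 11: conn=74 S1=7 S2=49 S3=45 blocked=[]
Op 12: conn=59 S1=-8 S2=49 S3=45 blocked=[1]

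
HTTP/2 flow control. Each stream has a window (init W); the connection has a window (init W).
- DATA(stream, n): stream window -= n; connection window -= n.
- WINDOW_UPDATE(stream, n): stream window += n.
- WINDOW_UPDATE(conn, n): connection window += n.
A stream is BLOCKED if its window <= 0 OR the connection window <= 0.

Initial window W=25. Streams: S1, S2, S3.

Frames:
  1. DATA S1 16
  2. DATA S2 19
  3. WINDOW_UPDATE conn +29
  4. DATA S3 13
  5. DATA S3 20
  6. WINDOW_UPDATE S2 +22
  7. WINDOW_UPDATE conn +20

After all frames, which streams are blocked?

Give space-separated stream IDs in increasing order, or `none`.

Answer: S3

Derivation:
Op 1: conn=9 S1=9 S2=25 S3=25 blocked=[]
Op 2: conn=-10 S1=9 S2=6 S3=25 blocked=[1, 2, 3]
Op 3: conn=19 S1=9 S2=6 S3=25 blocked=[]
Op 4: conn=6 S1=9 S2=6 S3=12 blocked=[]
Op 5: conn=-14 S1=9 S2=6 S3=-8 blocked=[1, 2, 3]
Op 6: conn=-14 S1=9 S2=28 S3=-8 blocked=[1, 2, 3]
Op 7: conn=6 S1=9 S2=28 S3=-8 blocked=[3]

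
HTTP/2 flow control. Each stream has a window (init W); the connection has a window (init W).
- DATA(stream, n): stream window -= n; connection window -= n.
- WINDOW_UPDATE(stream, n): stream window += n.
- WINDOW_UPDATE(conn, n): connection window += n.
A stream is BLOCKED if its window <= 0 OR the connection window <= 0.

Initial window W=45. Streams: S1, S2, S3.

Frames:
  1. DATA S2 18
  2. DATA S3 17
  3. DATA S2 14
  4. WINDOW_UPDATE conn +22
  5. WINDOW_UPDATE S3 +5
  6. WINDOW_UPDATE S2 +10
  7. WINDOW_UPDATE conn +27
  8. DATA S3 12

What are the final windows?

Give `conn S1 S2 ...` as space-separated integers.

Op 1: conn=27 S1=45 S2=27 S3=45 blocked=[]
Op 2: conn=10 S1=45 S2=27 S3=28 blocked=[]
Op 3: conn=-4 S1=45 S2=13 S3=28 blocked=[1, 2, 3]
Op 4: conn=18 S1=45 S2=13 S3=28 blocked=[]
Op 5: conn=18 S1=45 S2=13 S3=33 blocked=[]
Op 6: conn=18 S1=45 S2=23 S3=33 blocked=[]
Op 7: conn=45 S1=45 S2=23 S3=33 blocked=[]
Op 8: conn=33 S1=45 S2=23 S3=21 blocked=[]

Answer: 33 45 23 21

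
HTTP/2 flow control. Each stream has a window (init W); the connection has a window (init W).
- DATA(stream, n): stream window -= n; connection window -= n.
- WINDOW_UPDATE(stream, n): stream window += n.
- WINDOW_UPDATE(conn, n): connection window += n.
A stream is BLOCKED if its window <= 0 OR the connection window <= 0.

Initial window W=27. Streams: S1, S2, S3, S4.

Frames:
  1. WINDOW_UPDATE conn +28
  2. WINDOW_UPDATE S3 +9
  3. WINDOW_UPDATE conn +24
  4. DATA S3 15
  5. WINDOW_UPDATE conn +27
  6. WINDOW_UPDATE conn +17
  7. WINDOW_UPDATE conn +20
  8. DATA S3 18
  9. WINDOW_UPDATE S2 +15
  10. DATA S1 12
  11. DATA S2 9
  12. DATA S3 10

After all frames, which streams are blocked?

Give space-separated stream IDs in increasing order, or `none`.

Op 1: conn=55 S1=27 S2=27 S3=27 S4=27 blocked=[]
Op 2: conn=55 S1=27 S2=27 S3=36 S4=27 blocked=[]
Op 3: conn=79 S1=27 S2=27 S3=36 S4=27 blocked=[]
Op 4: conn=64 S1=27 S2=27 S3=21 S4=27 blocked=[]
Op 5: conn=91 S1=27 S2=27 S3=21 S4=27 blocked=[]
Op 6: conn=108 S1=27 S2=27 S3=21 S4=27 blocked=[]
Op 7: conn=128 S1=27 S2=27 S3=21 S4=27 blocked=[]
Op 8: conn=110 S1=27 S2=27 S3=3 S4=27 blocked=[]
Op 9: conn=110 S1=27 S2=42 S3=3 S4=27 blocked=[]
Op 10: conn=98 S1=15 S2=42 S3=3 S4=27 blocked=[]
Op 11: conn=89 S1=15 S2=33 S3=3 S4=27 blocked=[]
Op 12: conn=79 S1=15 S2=33 S3=-7 S4=27 blocked=[3]

Answer: S3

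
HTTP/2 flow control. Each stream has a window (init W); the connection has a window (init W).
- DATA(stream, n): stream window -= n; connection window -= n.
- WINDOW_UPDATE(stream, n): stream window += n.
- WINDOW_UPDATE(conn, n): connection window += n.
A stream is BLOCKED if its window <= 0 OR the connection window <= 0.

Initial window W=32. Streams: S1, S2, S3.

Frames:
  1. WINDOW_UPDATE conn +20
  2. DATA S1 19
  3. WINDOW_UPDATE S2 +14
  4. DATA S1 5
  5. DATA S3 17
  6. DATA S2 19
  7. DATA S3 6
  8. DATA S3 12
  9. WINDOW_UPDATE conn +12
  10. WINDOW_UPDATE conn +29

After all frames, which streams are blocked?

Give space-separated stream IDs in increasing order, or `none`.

Answer: S3

Derivation:
Op 1: conn=52 S1=32 S2=32 S3=32 blocked=[]
Op 2: conn=33 S1=13 S2=32 S3=32 blocked=[]
Op 3: conn=33 S1=13 S2=46 S3=32 blocked=[]
Op 4: conn=28 S1=8 S2=46 S3=32 blocked=[]
Op 5: conn=11 S1=8 S2=46 S3=15 blocked=[]
Op 6: conn=-8 S1=8 S2=27 S3=15 blocked=[1, 2, 3]
Op 7: conn=-14 S1=8 S2=27 S3=9 blocked=[1, 2, 3]
Op 8: conn=-26 S1=8 S2=27 S3=-3 blocked=[1, 2, 3]
Op 9: conn=-14 S1=8 S2=27 S3=-3 blocked=[1, 2, 3]
Op 10: conn=15 S1=8 S2=27 S3=-3 blocked=[3]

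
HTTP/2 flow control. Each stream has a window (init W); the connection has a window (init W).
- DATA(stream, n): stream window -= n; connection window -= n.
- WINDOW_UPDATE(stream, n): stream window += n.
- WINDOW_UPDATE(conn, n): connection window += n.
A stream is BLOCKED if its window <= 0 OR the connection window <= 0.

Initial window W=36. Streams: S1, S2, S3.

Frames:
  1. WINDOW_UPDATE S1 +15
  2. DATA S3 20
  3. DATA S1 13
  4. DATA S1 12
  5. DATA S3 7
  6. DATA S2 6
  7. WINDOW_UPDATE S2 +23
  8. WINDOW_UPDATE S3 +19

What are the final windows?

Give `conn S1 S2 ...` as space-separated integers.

Op 1: conn=36 S1=51 S2=36 S3=36 blocked=[]
Op 2: conn=16 S1=51 S2=36 S3=16 blocked=[]
Op 3: conn=3 S1=38 S2=36 S3=16 blocked=[]
Op 4: conn=-9 S1=26 S2=36 S3=16 blocked=[1, 2, 3]
Op 5: conn=-16 S1=26 S2=36 S3=9 blocked=[1, 2, 3]
Op 6: conn=-22 S1=26 S2=30 S3=9 blocked=[1, 2, 3]
Op 7: conn=-22 S1=26 S2=53 S3=9 blocked=[1, 2, 3]
Op 8: conn=-22 S1=26 S2=53 S3=28 blocked=[1, 2, 3]

Answer: -22 26 53 28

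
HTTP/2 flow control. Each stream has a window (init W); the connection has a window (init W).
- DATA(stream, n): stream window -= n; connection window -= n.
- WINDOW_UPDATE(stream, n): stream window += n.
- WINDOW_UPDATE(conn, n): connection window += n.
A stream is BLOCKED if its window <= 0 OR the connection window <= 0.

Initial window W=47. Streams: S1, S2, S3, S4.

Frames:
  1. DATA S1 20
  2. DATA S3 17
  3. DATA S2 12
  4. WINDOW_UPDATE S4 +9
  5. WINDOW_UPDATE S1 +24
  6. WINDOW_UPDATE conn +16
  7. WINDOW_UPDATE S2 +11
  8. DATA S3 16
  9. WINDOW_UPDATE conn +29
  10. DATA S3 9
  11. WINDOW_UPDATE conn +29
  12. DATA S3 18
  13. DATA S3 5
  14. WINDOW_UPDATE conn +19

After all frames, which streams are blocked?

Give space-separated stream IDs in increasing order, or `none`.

Op 1: conn=27 S1=27 S2=47 S3=47 S4=47 blocked=[]
Op 2: conn=10 S1=27 S2=47 S3=30 S4=47 blocked=[]
Op 3: conn=-2 S1=27 S2=35 S3=30 S4=47 blocked=[1, 2, 3, 4]
Op 4: conn=-2 S1=27 S2=35 S3=30 S4=56 blocked=[1, 2, 3, 4]
Op 5: conn=-2 S1=51 S2=35 S3=30 S4=56 blocked=[1, 2, 3, 4]
Op 6: conn=14 S1=51 S2=35 S3=30 S4=56 blocked=[]
Op 7: conn=14 S1=51 S2=46 S3=30 S4=56 blocked=[]
Op 8: conn=-2 S1=51 S2=46 S3=14 S4=56 blocked=[1, 2, 3, 4]
Op 9: conn=27 S1=51 S2=46 S3=14 S4=56 blocked=[]
Op 10: conn=18 S1=51 S2=46 S3=5 S4=56 blocked=[]
Op 11: conn=47 S1=51 S2=46 S3=5 S4=56 blocked=[]
Op 12: conn=29 S1=51 S2=46 S3=-13 S4=56 blocked=[3]
Op 13: conn=24 S1=51 S2=46 S3=-18 S4=56 blocked=[3]
Op 14: conn=43 S1=51 S2=46 S3=-18 S4=56 blocked=[3]

Answer: S3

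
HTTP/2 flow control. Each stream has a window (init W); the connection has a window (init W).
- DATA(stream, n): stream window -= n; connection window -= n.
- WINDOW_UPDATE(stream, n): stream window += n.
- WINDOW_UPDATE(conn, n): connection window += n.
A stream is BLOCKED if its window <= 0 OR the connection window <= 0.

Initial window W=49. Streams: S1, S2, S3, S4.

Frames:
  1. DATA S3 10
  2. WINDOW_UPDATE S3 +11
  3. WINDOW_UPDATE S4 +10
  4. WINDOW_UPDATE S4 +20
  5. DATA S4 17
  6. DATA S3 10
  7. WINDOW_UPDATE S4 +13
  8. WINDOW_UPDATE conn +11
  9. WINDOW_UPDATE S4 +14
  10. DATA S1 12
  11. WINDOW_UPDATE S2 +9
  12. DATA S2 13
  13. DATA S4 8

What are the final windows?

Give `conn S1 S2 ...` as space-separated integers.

Answer: -10 37 45 40 81

Derivation:
Op 1: conn=39 S1=49 S2=49 S3=39 S4=49 blocked=[]
Op 2: conn=39 S1=49 S2=49 S3=50 S4=49 blocked=[]
Op 3: conn=39 S1=49 S2=49 S3=50 S4=59 blocked=[]
Op 4: conn=39 S1=49 S2=49 S3=50 S4=79 blocked=[]
Op 5: conn=22 S1=49 S2=49 S3=50 S4=62 blocked=[]
Op 6: conn=12 S1=49 S2=49 S3=40 S4=62 blocked=[]
Op 7: conn=12 S1=49 S2=49 S3=40 S4=75 blocked=[]
Op 8: conn=23 S1=49 S2=49 S3=40 S4=75 blocked=[]
Op 9: conn=23 S1=49 S2=49 S3=40 S4=89 blocked=[]
Op 10: conn=11 S1=37 S2=49 S3=40 S4=89 blocked=[]
Op 11: conn=11 S1=37 S2=58 S3=40 S4=89 blocked=[]
Op 12: conn=-2 S1=37 S2=45 S3=40 S4=89 blocked=[1, 2, 3, 4]
Op 13: conn=-10 S1=37 S2=45 S3=40 S4=81 blocked=[1, 2, 3, 4]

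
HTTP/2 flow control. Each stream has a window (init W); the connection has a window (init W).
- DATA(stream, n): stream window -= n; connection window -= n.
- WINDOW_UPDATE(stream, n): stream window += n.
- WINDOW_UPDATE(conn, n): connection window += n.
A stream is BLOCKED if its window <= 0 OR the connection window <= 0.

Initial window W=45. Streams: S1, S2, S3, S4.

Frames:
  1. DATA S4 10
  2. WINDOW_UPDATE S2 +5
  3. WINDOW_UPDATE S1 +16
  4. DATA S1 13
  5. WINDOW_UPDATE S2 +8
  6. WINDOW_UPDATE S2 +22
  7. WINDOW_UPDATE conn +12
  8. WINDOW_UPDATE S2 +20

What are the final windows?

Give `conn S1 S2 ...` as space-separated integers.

Answer: 34 48 100 45 35

Derivation:
Op 1: conn=35 S1=45 S2=45 S3=45 S4=35 blocked=[]
Op 2: conn=35 S1=45 S2=50 S3=45 S4=35 blocked=[]
Op 3: conn=35 S1=61 S2=50 S3=45 S4=35 blocked=[]
Op 4: conn=22 S1=48 S2=50 S3=45 S4=35 blocked=[]
Op 5: conn=22 S1=48 S2=58 S3=45 S4=35 blocked=[]
Op 6: conn=22 S1=48 S2=80 S3=45 S4=35 blocked=[]
Op 7: conn=34 S1=48 S2=80 S3=45 S4=35 blocked=[]
Op 8: conn=34 S1=48 S2=100 S3=45 S4=35 blocked=[]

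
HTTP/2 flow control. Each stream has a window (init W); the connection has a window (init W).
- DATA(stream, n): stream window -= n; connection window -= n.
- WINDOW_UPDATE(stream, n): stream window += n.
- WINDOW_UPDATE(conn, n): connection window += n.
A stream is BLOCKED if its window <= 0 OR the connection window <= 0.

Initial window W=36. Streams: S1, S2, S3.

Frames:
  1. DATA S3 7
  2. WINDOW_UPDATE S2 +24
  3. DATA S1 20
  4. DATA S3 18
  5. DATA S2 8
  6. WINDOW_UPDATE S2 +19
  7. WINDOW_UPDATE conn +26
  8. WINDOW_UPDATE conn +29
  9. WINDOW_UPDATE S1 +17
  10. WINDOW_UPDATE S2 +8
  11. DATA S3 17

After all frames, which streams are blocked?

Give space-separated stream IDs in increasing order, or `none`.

Answer: S3

Derivation:
Op 1: conn=29 S1=36 S2=36 S3=29 blocked=[]
Op 2: conn=29 S1=36 S2=60 S3=29 blocked=[]
Op 3: conn=9 S1=16 S2=60 S3=29 blocked=[]
Op 4: conn=-9 S1=16 S2=60 S3=11 blocked=[1, 2, 3]
Op 5: conn=-17 S1=16 S2=52 S3=11 blocked=[1, 2, 3]
Op 6: conn=-17 S1=16 S2=71 S3=11 blocked=[1, 2, 3]
Op 7: conn=9 S1=16 S2=71 S3=11 blocked=[]
Op 8: conn=38 S1=16 S2=71 S3=11 blocked=[]
Op 9: conn=38 S1=33 S2=71 S3=11 blocked=[]
Op 10: conn=38 S1=33 S2=79 S3=11 blocked=[]
Op 11: conn=21 S1=33 S2=79 S3=-6 blocked=[3]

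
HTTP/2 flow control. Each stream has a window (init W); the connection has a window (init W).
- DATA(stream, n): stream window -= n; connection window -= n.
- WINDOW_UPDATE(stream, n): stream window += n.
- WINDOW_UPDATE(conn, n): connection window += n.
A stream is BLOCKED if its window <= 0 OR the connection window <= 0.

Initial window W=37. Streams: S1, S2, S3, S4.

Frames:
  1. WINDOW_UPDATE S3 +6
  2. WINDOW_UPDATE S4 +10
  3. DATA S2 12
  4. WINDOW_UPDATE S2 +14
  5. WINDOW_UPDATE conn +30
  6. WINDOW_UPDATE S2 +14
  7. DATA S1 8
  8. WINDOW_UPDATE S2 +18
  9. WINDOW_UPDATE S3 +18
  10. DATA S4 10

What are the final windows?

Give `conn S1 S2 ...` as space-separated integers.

Answer: 37 29 71 61 37

Derivation:
Op 1: conn=37 S1=37 S2=37 S3=43 S4=37 blocked=[]
Op 2: conn=37 S1=37 S2=37 S3=43 S4=47 blocked=[]
Op 3: conn=25 S1=37 S2=25 S3=43 S4=47 blocked=[]
Op 4: conn=25 S1=37 S2=39 S3=43 S4=47 blocked=[]
Op 5: conn=55 S1=37 S2=39 S3=43 S4=47 blocked=[]
Op 6: conn=55 S1=37 S2=53 S3=43 S4=47 blocked=[]
Op 7: conn=47 S1=29 S2=53 S3=43 S4=47 blocked=[]
Op 8: conn=47 S1=29 S2=71 S3=43 S4=47 blocked=[]
Op 9: conn=47 S1=29 S2=71 S3=61 S4=47 blocked=[]
Op 10: conn=37 S1=29 S2=71 S3=61 S4=37 blocked=[]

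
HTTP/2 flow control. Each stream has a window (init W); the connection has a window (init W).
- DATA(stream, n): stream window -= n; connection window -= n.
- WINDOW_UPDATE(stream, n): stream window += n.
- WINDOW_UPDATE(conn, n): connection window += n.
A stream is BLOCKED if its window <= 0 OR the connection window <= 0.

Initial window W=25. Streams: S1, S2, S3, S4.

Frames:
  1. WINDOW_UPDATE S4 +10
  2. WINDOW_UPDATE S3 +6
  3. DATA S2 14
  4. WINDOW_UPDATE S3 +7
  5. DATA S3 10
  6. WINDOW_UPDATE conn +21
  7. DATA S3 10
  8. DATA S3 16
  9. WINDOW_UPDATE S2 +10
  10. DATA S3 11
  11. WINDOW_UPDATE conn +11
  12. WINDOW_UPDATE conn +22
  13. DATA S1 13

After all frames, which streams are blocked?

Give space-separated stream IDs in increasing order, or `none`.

Answer: S3

Derivation:
Op 1: conn=25 S1=25 S2=25 S3=25 S4=35 blocked=[]
Op 2: conn=25 S1=25 S2=25 S3=31 S4=35 blocked=[]
Op 3: conn=11 S1=25 S2=11 S3=31 S4=35 blocked=[]
Op 4: conn=11 S1=25 S2=11 S3=38 S4=35 blocked=[]
Op 5: conn=1 S1=25 S2=11 S3=28 S4=35 blocked=[]
Op 6: conn=22 S1=25 S2=11 S3=28 S4=35 blocked=[]
Op 7: conn=12 S1=25 S2=11 S3=18 S4=35 blocked=[]
Op 8: conn=-4 S1=25 S2=11 S3=2 S4=35 blocked=[1, 2, 3, 4]
Op 9: conn=-4 S1=25 S2=21 S3=2 S4=35 blocked=[1, 2, 3, 4]
Op 10: conn=-15 S1=25 S2=21 S3=-9 S4=35 blocked=[1, 2, 3, 4]
Op 11: conn=-4 S1=25 S2=21 S3=-9 S4=35 blocked=[1, 2, 3, 4]
Op 12: conn=18 S1=25 S2=21 S3=-9 S4=35 blocked=[3]
Op 13: conn=5 S1=12 S2=21 S3=-9 S4=35 blocked=[3]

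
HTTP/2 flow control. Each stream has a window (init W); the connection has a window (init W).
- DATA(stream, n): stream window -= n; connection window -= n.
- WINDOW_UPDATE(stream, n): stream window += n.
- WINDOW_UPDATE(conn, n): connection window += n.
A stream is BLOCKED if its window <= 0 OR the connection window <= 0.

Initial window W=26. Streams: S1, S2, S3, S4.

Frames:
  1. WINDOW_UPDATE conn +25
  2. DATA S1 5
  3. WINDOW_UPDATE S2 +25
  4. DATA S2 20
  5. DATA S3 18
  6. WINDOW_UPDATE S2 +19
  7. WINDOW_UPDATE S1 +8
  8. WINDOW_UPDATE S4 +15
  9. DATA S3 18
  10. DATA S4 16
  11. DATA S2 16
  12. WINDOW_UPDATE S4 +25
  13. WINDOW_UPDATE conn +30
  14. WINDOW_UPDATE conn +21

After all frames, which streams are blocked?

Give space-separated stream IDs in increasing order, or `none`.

Op 1: conn=51 S1=26 S2=26 S3=26 S4=26 blocked=[]
Op 2: conn=46 S1=21 S2=26 S3=26 S4=26 blocked=[]
Op 3: conn=46 S1=21 S2=51 S3=26 S4=26 blocked=[]
Op 4: conn=26 S1=21 S2=31 S3=26 S4=26 blocked=[]
Op 5: conn=8 S1=21 S2=31 S3=8 S4=26 blocked=[]
Op 6: conn=8 S1=21 S2=50 S3=8 S4=26 blocked=[]
Op 7: conn=8 S1=29 S2=50 S3=8 S4=26 blocked=[]
Op 8: conn=8 S1=29 S2=50 S3=8 S4=41 blocked=[]
Op 9: conn=-10 S1=29 S2=50 S3=-10 S4=41 blocked=[1, 2, 3, 4]
Op 10: conn=-26 S1=29 S2=50 S3=-10 S4=25 blocked=[1, 2, 3, 4]
Op 11: conn=-42 S1=29 S2=34 S3=-10 S4=25 blocked=[1, 2, 3, 4]
Op 12: conn=-42 S1=29 S2=34 S3=-10 S4=50 blocked=[1, 2, 3, 4]
Op 13: conn=-12 S1=29 S2=34 S3=-10 S4=50 blocked=[1, 2, 3, 4]
Op 14: conn=9 S1=29 S2=34 S3=-10 S4=50 blocked=[3]

Answer: S3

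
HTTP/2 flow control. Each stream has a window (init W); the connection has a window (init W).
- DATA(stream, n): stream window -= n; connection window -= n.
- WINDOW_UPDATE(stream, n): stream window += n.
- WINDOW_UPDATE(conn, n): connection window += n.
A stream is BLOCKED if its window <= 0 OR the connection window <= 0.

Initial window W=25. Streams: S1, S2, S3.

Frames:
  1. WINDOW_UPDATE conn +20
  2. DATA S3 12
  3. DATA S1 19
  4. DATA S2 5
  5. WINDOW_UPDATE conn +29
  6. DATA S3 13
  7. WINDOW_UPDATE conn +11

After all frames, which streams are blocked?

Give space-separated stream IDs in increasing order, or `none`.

Op 1: conn=45 S1=25 S2=25 S3=25 blocked=[]
Op 2: conn=33 S1=25 S2=25 S3=13 blocked=[]
Op 3: conn=14 S1=6 S2=25 S3=13 blocked=[]
Op 4: conn=9 S1=6 S2=20 S3=13 blocked=[]
Op 5: conn=38 S1=6 S2=20 S3=13 blocked=[]
Op 6: conn=25 S1=6 S2=20 S3=0 blocked=[3]
Op 7: conn=36 S1=6 S2=20 S3=0 blocked=[3]

Answer: S3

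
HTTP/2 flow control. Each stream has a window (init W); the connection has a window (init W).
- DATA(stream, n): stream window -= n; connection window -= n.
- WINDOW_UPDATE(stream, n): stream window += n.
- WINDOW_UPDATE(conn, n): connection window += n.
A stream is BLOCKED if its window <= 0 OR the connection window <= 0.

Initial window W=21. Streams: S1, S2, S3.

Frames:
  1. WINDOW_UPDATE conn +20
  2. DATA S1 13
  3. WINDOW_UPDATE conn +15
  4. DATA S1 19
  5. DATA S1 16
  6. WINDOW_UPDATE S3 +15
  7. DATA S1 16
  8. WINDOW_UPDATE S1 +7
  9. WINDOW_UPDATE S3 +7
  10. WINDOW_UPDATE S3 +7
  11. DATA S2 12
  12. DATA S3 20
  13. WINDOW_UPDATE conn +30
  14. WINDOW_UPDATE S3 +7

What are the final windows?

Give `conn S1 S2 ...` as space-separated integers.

Op 1: conn=41 S1=21 S2=21 S3=21 blocked=[]
Op 2: conn=28 S1=8 S2=21 S3=21 blocked=[]
Op 3: conn=43 S1=8 S2=21 S3=21 blocked=[]
Op 4: conn=24 S1=-11 S2=21 S3=21 blocked=[1]
Op 5: conn=8 S1=-27 S2=21 S3=21 blocked=[1]
Op 6: conn=8 S1=-27 S2=21 S3=36 blocked=[1]
Op 7: conn=-8 S1=-43 S2=21 S3=36 blocked=[1, 2, 3]
Op 8: conn=-8 S1=-36 S2=21 S3=36 blocked=[1, 2, 3]
Op 9: conn=-8 S1=-36 S2=21 S3=43 blocked=[1, 2, 3]
Op 10: conn=-8 S1=-36 S2=21 S3=50 blocked=[1, 2, 3]
Op 11: conn=-20 S1=-36 S2=9 S3=50 blocked=[1, 2, 3]
Op 12: conn=-40 S1=-36 S2=9 S3=30 blocked=[1, 2, 3]
Op 13: conn=-10 S1=-36 S2=9 S3=30 blocked=[1, 2, 3]
Op 14: conn=-10 S1=-36 S2=9 S3=37 blocked=[1, 2, 3]

Answer: -10 -36 9 37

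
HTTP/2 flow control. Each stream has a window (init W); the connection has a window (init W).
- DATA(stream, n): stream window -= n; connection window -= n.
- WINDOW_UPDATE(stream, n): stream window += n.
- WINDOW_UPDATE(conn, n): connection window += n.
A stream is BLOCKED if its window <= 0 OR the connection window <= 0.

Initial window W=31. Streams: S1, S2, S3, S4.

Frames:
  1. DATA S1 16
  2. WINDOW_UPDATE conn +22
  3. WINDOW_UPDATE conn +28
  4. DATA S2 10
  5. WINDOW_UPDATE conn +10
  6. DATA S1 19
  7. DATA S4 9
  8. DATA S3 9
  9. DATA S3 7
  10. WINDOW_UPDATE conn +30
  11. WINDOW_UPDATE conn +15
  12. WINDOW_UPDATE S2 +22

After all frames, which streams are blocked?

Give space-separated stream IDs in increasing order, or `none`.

Answer: S1

Derivation:
Op 1: conn=15 S1=15 S2=31 S3=31 S4=31 blocked=[]
Op 2: conn=37 S1=15 S2=31 S3=31 S4=31 blocked=[]
Op 3: conn=65 S1=15 S2=31 S3=31 S4=31 blocked=[]
Op 4: conn=55 S1=15 S2=21 S3=31 S4=31 blocked=[]
Op 5: conn=65 S1=15 S2=21 S3=31 S4=31 blocked=[]
Op 6: conn=46 S1=-4 S2=21 S3=31 S4=31 blocked=[1]
Op 7: conn=37 S1=-4 S2=21 S3=31 S4=22 blocked=[1]
Op 8: conn=28 S1=-4 S2=21 S3=22 S4=22 blocked=[1]
Op 9: conn=21 S1=-4 S2=21 S3=15 S4=22 blocked=[1]
Op 10: conn=51 S1=-4 S2=21 S3=15 S4=22 blocked=[1]
Op 11: conn=66 S1=-4 S2=21 S3=15 S4=22 blocked=[1]
Op 12: conn=66 S1=-4 S2=43 S3=15 S4=22 blocked=[1]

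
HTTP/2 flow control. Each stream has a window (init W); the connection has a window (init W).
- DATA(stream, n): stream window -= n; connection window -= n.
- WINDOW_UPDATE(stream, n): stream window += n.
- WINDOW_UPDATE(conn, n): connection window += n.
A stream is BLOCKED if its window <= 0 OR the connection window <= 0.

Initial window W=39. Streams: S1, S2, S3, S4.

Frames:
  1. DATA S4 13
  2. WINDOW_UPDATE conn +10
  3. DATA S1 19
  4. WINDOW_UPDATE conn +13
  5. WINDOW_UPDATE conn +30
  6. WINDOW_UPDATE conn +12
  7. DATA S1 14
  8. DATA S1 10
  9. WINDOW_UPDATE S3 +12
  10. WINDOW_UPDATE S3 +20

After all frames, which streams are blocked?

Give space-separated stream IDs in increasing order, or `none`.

Answer: S1

Derivation:
Op 1: conn=26 S1=39 S2=39 S3=39 S4=26 blocked=[]
Op 2: conn=36 S1=39 S2=39 S3=39 S4=26 blocked=[]
Op 3: conn=17 S1=20 S2=39 S3=39 S4=26 blocked=[]
Op 4: conn=30 S1=20 S2=39 S3=39 S4=26 blocked=[]
Op 5: conn=60 S1=20 S2=39 S3=39 S4=26 blocked=[]
Op 6: conn=72 S1=20 S2=39 S3=39 S4=26 blocked=[]
Op 7: conn=58 S1=6 S2=39 S3=39 S4=26 blocked=[]
Op 8: conn=48 S1=-4 S2=39 S3=39 S4=26 blocked=[1]
Op 9: conn=48 S1=-4 S2=39 S3=51 S4=26 blocked=[1]
Op 10: conn=48 S1=-4 S2=39 S3=71 S4=26 blocked=[1]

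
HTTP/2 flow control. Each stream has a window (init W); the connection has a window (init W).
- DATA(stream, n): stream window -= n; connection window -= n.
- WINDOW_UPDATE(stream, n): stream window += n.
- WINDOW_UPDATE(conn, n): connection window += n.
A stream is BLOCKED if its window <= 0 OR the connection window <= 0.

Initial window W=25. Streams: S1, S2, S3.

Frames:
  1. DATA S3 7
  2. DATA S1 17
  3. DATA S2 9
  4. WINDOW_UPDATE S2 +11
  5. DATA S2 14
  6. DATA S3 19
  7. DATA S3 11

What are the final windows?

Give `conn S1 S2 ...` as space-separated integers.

Answer: -52 8 13 -12

Derivation:
Op 1: conn=18 S1=25 S2=25 S3=18 blocked=[]
Op 2: conn=1 S1=8 S2=25 S3=18 blocked=[]
Op 3: conn=-8 S1=8 S2=16 S3=18 blocked=[1, 2, 3]
Op 4: conn=-8 S1=8 S2=27 S3=18 blocked=[1, 2, 3]
Op 5: conn=-22 S1=8 S2=13 S3=18 blocked=[1, 2, 3]
Op 6: conn=-41 S1=8 S2=13 S3=-1 blocked=[1, 2, 3]
Op 7: conn=-52 S1=8 S2=13 S3=-12 blocked=[1, 2, 3]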